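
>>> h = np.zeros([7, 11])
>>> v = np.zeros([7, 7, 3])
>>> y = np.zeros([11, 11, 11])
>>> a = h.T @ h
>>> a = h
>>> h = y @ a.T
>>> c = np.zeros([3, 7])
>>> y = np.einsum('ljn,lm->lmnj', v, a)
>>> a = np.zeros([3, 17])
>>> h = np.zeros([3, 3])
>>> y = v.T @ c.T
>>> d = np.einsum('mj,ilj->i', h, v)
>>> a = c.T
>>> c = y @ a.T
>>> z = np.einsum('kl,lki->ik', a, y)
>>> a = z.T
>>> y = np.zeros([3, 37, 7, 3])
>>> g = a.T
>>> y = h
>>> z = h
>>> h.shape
(3, 3)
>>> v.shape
(7, 7, 3)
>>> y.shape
(3, 3)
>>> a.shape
(7, 3)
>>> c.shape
(3, 7, 7)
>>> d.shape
(7,)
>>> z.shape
(3, 3)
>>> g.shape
(3, 7)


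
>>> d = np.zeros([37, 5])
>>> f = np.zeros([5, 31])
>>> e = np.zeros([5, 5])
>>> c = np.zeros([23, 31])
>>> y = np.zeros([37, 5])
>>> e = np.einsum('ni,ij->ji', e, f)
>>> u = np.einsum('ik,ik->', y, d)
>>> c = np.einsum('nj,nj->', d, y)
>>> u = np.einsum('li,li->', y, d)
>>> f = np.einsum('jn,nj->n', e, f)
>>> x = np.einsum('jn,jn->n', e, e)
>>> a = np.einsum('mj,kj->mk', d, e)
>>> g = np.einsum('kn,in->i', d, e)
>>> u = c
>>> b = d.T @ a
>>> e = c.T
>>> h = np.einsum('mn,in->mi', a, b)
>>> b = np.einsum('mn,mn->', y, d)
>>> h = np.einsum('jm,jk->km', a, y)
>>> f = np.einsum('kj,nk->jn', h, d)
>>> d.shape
(37, 5)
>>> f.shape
(31, 37)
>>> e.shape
()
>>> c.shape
()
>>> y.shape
(37, 5)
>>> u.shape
()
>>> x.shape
(5,)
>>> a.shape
(37, 31)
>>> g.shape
(31,)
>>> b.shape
()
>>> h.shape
(5, 31)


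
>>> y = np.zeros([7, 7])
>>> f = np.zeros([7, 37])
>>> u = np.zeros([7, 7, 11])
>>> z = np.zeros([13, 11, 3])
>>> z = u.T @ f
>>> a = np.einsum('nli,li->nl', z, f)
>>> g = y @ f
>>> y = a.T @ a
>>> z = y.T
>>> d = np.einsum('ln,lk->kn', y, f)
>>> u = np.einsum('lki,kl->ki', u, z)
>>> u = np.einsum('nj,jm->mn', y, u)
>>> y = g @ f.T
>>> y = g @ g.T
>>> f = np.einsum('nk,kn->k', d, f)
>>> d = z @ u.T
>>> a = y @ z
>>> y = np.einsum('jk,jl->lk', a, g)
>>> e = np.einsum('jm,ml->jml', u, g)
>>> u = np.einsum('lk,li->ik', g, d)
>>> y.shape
(37, 7)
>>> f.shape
(7,)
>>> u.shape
(11, 37)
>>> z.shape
(7, 7)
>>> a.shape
(7, 7)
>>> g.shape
(7, 37)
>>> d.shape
(7, 11)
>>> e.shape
(11, 7, 37)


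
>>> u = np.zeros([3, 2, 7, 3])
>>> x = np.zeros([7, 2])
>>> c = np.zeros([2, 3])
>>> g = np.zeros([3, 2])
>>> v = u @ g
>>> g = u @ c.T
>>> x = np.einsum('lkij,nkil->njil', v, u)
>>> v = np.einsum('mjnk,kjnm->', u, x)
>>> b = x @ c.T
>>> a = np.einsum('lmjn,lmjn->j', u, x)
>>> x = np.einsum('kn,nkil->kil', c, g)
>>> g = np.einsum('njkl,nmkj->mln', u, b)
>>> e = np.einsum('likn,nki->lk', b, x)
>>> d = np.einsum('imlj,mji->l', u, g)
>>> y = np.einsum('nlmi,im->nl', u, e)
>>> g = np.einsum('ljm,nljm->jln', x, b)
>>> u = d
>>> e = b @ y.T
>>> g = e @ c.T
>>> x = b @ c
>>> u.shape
(7,)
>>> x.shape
(3, 2, 7, 3)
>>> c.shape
(2, 3)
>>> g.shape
(3, 2, 7, 2)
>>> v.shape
()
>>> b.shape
(3, 2, 7, 2)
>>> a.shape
(7,)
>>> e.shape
(3, 2, 7, 3)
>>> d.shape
(7,)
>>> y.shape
(3, 2)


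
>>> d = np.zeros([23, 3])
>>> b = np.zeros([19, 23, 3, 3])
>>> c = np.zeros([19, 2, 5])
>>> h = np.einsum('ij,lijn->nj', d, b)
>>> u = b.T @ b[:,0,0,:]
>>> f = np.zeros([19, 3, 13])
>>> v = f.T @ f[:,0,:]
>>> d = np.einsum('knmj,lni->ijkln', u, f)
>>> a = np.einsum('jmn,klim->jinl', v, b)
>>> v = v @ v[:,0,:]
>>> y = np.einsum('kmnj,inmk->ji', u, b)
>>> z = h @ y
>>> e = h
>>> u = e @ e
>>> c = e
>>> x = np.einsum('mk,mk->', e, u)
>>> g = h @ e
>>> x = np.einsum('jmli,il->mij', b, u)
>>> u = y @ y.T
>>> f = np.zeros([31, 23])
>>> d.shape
(13, 3, 3, 19, 3)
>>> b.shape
(19, 23, 3, 3)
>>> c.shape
(3, 3)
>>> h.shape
(3, 3)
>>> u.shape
(3, 3)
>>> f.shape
(31, 23)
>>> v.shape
(13, 3, 13)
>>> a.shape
(13, 3, 13, 23)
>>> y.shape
(3, 19)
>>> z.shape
(3, 19)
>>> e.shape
(3, 3)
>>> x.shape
(23, 3, 19)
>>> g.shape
(3, 3)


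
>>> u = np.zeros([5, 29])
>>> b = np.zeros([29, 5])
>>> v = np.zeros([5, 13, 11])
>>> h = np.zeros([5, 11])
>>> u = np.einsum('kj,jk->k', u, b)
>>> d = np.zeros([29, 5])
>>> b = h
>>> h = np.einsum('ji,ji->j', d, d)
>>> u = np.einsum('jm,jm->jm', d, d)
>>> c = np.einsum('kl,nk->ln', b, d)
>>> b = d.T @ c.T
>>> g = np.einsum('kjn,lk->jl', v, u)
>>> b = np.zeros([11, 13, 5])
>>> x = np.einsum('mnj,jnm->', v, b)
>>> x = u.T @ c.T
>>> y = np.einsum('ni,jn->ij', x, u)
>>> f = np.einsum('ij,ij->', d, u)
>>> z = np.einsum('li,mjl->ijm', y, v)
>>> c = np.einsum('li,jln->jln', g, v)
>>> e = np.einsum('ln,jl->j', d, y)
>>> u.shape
(29, 5)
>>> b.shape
(11, 13, 5)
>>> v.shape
(5, 13, 11)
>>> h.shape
(29,)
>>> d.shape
(29, 5)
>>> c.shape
(5, 13, 11)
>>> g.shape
(13, 29)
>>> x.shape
(5, 11)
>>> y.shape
(11, 29)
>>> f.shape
()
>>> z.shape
(29, 13, 5)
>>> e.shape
(11,)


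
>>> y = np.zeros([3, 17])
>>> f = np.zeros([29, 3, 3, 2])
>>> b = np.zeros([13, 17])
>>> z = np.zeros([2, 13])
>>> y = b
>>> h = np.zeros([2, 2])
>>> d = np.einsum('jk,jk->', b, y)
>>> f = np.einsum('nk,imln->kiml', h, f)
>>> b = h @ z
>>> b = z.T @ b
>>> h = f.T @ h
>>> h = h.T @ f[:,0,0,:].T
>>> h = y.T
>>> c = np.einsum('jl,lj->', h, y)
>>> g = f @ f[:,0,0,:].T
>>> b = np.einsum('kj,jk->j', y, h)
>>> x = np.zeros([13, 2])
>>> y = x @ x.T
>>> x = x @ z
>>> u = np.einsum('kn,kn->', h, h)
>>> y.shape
(13, 13)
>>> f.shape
(2, 29, 3, 3)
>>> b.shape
(17,)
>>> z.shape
(2, 13)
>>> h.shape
(17, 13)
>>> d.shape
()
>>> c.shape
()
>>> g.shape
(2, 29, 3, 2)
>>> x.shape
(13, 13)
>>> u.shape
()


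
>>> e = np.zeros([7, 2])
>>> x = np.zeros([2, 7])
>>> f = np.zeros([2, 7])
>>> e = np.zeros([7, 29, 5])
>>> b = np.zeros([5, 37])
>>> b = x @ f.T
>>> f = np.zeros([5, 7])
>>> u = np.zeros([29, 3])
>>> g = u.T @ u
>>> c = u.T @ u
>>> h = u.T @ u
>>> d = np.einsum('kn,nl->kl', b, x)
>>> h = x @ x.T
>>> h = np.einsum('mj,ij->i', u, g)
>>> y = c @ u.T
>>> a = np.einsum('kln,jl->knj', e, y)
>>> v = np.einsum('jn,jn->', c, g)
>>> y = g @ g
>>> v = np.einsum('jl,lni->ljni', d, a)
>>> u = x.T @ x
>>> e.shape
(7, 29, 5)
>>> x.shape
(2, 7)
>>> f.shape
(5, 7)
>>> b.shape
(2, 2)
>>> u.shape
(7, 7)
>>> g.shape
(3, 3)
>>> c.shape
(3, 3)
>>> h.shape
(3,)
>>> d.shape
(2, 7)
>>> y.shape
(3, 3)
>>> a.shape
(7, 5, 3)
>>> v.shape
(7, 2, 5, 3)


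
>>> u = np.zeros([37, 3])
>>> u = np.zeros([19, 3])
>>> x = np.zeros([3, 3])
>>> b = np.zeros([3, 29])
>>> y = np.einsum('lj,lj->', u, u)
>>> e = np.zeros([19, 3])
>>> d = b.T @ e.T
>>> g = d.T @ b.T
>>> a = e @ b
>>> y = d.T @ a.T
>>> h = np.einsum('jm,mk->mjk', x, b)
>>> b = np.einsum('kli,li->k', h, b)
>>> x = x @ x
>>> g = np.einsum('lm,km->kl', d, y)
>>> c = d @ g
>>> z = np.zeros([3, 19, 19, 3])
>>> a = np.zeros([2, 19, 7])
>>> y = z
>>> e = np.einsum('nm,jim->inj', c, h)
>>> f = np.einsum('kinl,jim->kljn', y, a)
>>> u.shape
(19, 3)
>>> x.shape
(3, 3)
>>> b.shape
(3,)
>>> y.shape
(3, 19, 19, 3)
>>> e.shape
(3, 29, 3)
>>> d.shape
(29, 19)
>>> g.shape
(19, 29)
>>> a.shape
(2, 19, 7)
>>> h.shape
(3, 3, 29)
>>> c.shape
(29, 29)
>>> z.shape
(3, 19, 19, 3)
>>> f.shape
(3, 3, 2, 19)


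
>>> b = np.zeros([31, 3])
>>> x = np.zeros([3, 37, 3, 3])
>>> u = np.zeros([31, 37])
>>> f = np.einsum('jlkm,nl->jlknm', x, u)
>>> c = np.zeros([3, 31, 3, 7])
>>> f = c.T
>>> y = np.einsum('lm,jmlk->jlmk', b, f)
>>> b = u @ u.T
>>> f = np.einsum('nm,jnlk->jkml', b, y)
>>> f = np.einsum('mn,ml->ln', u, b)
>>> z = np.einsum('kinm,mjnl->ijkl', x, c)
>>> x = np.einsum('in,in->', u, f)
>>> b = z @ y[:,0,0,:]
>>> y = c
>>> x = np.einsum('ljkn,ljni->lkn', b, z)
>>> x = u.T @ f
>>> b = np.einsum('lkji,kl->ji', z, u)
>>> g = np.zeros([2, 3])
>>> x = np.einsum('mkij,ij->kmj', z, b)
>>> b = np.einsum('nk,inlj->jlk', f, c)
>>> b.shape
(7, 3, 37)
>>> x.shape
(31, 37, 7)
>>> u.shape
(31, 37)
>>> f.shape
(31, 37)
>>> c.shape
(3, 31, 3, 7)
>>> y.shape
(3, 31, 3, 7)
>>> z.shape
(37, 31, 3, 7)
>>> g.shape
(2, 3)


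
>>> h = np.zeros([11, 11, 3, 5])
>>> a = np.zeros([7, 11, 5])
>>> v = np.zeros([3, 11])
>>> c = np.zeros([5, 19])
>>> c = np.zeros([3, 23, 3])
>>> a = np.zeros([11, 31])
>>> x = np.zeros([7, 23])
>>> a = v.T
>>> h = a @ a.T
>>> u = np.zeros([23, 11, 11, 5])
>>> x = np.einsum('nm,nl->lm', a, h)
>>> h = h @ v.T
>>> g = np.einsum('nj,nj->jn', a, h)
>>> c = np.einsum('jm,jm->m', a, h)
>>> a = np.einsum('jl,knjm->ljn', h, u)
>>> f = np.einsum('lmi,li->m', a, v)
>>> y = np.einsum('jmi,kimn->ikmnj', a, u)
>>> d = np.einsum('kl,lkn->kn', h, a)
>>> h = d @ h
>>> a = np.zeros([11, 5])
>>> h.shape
(11, 3)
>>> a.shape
(11, 5)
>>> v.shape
(3, 11)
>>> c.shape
(3,)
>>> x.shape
(11, 3)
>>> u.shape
(23, 11, 11, 5)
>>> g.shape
(3, 11)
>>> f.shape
(11,)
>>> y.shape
(11, 23, 11, 5, 3)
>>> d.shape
(11, 11)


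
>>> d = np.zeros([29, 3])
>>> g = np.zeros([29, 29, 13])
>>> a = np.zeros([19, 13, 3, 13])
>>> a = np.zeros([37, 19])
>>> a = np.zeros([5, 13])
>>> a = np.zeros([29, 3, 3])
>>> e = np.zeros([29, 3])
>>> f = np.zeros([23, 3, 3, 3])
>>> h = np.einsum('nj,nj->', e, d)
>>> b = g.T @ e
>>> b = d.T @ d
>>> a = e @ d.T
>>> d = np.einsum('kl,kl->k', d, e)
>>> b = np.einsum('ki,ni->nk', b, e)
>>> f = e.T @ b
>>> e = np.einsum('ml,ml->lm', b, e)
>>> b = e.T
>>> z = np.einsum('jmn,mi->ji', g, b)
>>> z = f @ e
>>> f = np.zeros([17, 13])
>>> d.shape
(29,)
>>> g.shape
(29, 29, 13)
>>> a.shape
(29, 29)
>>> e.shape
(3, 29)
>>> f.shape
(17, 13)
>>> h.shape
()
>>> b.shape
(29, 3)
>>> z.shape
(3, 29)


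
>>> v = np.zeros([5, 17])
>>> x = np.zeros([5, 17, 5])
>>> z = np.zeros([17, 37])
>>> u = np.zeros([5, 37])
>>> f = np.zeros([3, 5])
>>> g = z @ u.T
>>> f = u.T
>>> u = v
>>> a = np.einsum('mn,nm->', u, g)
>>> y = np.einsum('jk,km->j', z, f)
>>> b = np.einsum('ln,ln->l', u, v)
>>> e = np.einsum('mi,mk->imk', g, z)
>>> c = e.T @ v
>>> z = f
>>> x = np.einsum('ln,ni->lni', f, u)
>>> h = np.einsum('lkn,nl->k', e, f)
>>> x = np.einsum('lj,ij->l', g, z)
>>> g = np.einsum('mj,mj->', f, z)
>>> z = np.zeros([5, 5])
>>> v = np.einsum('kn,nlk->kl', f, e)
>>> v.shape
(37, 17)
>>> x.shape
(17,)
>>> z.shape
(5, 5)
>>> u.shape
(5, 17)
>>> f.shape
(37, 5)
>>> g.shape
()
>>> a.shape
()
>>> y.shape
(17,)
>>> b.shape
(5,)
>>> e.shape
(5, 17, 37)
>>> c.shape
(37, 17, 17)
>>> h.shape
(17,)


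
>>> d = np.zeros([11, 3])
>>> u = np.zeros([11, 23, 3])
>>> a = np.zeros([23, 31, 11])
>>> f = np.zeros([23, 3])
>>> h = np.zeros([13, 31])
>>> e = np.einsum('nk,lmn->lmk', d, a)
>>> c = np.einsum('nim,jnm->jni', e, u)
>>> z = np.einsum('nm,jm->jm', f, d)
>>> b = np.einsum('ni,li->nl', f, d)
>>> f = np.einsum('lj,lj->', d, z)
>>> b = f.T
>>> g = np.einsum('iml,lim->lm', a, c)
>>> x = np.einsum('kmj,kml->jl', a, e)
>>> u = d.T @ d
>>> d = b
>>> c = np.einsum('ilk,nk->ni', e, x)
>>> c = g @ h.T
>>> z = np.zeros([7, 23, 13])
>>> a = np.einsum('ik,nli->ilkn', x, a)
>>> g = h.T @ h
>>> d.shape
()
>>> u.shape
(3, 3)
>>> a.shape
(11, 31, 3, 23)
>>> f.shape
()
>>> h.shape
(13, 31)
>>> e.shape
(23, 31, 3)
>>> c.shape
(11, 13)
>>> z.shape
(7, 23, 13)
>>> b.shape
()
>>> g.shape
(31, 31)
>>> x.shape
(11, 3)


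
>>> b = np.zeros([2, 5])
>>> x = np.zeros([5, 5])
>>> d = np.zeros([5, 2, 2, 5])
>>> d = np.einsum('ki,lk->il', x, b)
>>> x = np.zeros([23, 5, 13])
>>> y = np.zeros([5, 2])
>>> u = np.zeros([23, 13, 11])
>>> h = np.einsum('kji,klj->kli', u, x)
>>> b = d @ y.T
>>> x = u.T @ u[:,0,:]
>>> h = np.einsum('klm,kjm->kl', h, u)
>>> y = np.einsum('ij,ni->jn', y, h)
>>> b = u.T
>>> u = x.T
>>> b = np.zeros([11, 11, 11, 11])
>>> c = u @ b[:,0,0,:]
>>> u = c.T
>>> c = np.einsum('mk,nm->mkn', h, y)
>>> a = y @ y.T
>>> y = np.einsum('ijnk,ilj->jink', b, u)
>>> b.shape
(11, 11, 11, 11)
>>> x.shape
(11, 13, 11)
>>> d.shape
(5, 2)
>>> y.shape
(11, 11, 11, 11)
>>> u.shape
(11, 13, 11)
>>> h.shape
(23, 5)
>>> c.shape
(23, 5, 2)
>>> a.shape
(2, 2)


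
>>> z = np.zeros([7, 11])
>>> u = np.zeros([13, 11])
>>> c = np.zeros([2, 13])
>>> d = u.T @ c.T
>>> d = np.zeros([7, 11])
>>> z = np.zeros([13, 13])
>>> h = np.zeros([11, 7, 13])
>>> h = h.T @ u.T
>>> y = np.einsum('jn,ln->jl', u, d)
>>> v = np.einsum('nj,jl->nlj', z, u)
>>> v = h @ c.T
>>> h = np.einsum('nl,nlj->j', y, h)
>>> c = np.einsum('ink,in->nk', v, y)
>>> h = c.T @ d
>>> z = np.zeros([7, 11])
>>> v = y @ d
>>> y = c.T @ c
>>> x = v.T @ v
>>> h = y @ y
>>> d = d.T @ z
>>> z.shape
(7, 11)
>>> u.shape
(13, 11)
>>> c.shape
(7, 2)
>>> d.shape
(11, 11)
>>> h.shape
(2, 2)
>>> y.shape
(2, 2)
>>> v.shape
(13, 11)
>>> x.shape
(11, 11)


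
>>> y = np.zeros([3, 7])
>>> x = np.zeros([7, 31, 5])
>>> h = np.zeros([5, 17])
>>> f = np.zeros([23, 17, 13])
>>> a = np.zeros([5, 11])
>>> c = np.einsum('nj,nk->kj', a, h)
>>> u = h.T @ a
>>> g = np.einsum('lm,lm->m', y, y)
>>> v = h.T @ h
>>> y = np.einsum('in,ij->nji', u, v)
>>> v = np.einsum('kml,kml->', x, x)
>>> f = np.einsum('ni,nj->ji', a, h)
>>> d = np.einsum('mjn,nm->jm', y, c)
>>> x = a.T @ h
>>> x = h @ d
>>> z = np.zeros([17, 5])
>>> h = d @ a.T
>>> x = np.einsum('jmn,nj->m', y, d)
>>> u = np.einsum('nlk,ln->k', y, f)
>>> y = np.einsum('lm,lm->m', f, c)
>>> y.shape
(11,)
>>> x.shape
(17,)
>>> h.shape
(17, 5)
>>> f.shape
(17, 11)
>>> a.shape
(5, 11)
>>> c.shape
(17, 11)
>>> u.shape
(17,)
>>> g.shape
(7,)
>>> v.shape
()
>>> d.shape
(17, 11)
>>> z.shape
(17, 5)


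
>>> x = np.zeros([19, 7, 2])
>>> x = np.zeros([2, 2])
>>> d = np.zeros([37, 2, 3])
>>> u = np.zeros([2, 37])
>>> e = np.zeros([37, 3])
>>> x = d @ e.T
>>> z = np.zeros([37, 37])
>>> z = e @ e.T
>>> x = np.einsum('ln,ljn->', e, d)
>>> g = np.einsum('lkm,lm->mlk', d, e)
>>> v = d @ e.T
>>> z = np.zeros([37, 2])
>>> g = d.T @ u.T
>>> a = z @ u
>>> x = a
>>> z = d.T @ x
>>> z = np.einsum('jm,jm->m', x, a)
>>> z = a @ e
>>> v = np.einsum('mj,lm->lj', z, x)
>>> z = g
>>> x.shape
(37, 37)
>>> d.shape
(37, 2, 3)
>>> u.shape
(2, 37)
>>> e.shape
(37, 3)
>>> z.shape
(3, 2, 2)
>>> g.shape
(3, 2, 2)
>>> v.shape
(37, 3)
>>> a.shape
(37, 37)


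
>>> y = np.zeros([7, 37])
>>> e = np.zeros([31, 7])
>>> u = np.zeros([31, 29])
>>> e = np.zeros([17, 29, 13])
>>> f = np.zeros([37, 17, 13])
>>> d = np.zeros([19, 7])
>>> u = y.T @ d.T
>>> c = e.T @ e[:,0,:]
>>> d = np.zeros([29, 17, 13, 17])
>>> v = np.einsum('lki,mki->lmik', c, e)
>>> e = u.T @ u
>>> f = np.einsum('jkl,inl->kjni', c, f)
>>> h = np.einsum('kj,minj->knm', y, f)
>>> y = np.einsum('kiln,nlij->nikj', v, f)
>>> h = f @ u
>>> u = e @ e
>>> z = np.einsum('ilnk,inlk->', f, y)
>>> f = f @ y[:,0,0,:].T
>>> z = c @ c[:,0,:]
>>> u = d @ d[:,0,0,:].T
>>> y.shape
(29, 17, 13, 37)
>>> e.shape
(19, 19)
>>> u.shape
(29, 17, 13, 29)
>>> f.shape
(29, 13, 17, 29)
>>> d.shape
(29, 17, 13, 17)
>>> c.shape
(13, 29, 13)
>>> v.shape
(13, 17, 13, 29)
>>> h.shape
(29, 13, 17, 19)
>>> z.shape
(13, 29, 13)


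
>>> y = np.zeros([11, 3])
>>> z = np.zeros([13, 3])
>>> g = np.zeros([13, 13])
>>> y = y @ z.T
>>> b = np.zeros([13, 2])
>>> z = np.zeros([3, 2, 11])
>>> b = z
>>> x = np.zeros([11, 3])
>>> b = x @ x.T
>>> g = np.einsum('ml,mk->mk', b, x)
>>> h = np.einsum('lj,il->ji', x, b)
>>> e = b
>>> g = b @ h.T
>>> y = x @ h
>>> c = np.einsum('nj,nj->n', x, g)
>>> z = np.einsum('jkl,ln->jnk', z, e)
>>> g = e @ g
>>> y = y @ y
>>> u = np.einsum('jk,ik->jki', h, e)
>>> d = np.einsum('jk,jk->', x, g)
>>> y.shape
(11, 11)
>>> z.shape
(3, 11, 2)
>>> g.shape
(11, 3)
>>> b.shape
(11, 11)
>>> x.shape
(11, 3)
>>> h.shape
(3, 11)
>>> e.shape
(11, 11)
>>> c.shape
(11,)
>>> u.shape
(3, 11, 11)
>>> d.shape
()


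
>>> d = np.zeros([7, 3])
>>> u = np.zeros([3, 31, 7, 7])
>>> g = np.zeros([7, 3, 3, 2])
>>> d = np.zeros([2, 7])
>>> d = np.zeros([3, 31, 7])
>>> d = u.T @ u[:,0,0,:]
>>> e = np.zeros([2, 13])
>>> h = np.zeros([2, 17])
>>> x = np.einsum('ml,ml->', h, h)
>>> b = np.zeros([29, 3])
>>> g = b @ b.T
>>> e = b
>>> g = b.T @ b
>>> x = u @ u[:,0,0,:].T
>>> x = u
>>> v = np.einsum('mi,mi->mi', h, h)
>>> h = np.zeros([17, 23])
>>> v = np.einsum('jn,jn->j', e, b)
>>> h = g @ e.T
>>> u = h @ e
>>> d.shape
(7, 7, 31, 7)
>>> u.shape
(3, 3)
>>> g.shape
(3, 3)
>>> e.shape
(29, 3)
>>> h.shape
(3, 29)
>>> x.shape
(3, 31, 7, 7)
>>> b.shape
(29, 3)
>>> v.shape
(29,)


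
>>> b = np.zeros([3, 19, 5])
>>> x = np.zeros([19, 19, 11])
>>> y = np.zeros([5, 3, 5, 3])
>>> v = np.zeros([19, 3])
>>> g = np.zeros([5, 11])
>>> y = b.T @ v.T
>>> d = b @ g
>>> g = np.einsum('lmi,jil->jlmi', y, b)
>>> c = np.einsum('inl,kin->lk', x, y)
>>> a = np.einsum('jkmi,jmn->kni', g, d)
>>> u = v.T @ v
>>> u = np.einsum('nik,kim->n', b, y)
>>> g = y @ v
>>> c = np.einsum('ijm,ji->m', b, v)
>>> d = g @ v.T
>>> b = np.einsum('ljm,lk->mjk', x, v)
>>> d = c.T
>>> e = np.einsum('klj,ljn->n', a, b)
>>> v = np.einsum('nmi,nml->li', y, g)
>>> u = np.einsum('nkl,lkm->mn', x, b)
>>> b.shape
(11, 19, 3)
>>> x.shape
(19, 19, 11)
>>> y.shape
(5, 19, 19)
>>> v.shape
(3, 19)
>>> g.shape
(5, 19, 3)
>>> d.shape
(5,)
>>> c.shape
(5,)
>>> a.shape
(5, 11, 19)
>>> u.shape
(3, 19)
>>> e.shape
(3,)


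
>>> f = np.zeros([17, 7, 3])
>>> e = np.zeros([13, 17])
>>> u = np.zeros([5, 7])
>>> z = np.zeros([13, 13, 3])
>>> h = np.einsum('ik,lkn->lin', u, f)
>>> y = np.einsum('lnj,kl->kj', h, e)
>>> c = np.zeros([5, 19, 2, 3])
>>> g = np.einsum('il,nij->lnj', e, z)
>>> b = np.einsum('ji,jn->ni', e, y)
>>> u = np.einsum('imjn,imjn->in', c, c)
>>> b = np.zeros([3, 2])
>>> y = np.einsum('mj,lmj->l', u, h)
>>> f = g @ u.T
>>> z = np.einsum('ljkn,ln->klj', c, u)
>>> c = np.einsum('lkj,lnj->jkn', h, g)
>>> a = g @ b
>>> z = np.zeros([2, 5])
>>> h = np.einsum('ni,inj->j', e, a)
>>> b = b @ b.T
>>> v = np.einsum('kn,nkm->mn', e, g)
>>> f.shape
(17, 13, 5)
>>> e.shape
(13, 17)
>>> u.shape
(5, 3)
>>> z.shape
(2, 5)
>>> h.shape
(2,)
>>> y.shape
(17,)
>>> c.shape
(3, 5, 13)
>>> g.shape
(17, 13, 3)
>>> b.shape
(3, 3)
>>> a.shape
(17, 13, 2)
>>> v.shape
(3, 17)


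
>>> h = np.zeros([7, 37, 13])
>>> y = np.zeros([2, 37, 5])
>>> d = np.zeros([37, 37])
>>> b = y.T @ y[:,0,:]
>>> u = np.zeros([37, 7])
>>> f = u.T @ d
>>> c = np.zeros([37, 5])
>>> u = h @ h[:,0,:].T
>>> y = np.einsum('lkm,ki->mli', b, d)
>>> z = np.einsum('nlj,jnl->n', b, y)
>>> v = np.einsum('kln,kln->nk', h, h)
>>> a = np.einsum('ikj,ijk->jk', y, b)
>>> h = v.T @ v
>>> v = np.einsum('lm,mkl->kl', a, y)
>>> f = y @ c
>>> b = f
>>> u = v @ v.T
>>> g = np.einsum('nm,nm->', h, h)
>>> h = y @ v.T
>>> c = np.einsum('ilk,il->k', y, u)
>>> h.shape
(5, 5, 5)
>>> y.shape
(5, 5, 37)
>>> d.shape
(37, 37)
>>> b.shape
(5, 5, 5)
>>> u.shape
(5, 5)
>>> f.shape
(5, 5, 5)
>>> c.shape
(37,)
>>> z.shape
(5,)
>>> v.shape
(5, 37)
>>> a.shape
(37, 5)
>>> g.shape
()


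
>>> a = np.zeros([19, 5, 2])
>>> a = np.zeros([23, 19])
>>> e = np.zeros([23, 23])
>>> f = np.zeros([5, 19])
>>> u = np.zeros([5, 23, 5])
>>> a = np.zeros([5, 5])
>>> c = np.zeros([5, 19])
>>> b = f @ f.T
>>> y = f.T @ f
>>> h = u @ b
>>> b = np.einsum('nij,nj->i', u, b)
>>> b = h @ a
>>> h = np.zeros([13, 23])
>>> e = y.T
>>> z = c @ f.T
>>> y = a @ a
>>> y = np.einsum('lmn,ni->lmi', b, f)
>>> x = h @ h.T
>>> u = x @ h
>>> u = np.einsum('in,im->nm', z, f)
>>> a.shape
(5, 5)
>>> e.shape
(19, 19)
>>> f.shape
(5, 19)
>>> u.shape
(5, 19)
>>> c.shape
(5, 19)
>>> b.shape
(5, 23, 5)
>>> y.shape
(5, 23, 19)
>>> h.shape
(13, 23)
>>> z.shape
(5, 5)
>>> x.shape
(13, 13)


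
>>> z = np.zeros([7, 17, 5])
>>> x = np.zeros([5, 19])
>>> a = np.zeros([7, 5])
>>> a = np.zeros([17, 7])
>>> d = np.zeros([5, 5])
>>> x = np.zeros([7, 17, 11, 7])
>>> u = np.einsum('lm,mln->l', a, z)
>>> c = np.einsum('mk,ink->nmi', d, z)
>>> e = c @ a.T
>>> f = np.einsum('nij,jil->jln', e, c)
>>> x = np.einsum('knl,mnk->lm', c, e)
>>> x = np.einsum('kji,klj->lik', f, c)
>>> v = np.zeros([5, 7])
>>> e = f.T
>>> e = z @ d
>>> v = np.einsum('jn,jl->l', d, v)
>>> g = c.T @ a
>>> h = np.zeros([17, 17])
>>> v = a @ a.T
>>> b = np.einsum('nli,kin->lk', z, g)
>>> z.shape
(7, 17, 5)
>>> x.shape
(5, 17, 17)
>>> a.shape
(17, 7)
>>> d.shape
(5, 5)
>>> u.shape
(17,)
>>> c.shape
(17, 5, 7)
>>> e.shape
(7, 17, 5)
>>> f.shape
(17, 7, 17)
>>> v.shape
(17, 17)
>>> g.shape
(7, 5, 7)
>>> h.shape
(17, 17)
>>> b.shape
(17, 7)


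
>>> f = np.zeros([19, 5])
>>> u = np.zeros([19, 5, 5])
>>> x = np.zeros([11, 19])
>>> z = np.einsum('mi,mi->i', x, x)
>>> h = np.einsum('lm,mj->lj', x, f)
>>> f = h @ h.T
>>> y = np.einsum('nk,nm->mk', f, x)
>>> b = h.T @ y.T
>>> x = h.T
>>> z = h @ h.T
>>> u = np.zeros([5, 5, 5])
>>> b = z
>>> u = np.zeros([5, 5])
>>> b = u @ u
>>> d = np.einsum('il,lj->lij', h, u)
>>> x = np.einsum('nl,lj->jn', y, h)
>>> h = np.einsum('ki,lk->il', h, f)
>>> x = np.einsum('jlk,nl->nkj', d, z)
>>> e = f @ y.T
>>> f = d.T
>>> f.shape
(5, 11, 5)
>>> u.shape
(5, 5)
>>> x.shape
(11, 5, 5)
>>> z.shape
(11, 11)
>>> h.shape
(5, 11)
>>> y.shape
(19, 11)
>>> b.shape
(5, 5)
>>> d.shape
(5, 11, 5)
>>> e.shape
(11, 19)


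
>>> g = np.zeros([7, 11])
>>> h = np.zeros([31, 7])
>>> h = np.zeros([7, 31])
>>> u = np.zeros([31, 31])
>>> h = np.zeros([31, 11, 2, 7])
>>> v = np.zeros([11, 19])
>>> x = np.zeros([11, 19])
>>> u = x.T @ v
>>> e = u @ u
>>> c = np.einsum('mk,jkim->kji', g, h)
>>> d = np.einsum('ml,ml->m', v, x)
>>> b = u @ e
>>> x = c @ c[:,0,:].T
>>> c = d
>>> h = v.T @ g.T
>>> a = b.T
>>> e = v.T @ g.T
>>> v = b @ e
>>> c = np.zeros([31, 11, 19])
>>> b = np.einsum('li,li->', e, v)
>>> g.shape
(7, 11)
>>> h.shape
(19, 7)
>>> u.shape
(19, 19)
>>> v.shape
(19, 7)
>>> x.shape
(11, 31, 11)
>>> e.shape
(19, 7)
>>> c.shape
(31, 11, 19)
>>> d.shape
(11,)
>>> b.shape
()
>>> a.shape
(19, 19)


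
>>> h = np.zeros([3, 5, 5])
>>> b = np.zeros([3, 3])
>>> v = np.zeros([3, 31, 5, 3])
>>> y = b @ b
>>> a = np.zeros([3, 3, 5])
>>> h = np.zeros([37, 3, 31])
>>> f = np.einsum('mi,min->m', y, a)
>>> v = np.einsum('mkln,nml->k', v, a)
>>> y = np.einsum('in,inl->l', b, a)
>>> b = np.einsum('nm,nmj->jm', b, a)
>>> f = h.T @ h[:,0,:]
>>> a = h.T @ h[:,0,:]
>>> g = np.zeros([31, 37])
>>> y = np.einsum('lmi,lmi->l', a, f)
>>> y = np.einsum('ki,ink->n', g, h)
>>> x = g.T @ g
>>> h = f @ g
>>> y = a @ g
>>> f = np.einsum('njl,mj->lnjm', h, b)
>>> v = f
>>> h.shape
(31, 3, 37)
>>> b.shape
(5, 3)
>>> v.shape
(37, 31, 3, 5)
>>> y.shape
(31, 3, 37)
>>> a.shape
(31, 3, 31)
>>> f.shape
(37, 31, 3, 5)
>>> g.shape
(31, 37)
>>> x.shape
(37, 37)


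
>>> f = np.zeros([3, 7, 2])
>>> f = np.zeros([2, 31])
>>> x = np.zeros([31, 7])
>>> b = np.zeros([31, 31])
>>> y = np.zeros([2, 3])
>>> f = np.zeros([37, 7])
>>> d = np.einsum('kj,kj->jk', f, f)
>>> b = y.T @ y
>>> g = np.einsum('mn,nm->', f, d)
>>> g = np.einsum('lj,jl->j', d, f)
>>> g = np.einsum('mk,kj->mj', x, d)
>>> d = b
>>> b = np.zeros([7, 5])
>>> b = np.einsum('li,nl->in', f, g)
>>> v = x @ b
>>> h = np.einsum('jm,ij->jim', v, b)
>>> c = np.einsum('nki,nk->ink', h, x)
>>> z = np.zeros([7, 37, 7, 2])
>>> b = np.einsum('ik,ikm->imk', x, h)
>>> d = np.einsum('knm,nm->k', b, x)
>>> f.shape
(37, 7)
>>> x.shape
(31, 7)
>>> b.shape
(31, 31, 7)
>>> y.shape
(2, 3)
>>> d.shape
(31,)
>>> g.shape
(31, 37)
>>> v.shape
(31, 31)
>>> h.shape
(31, 7, 31)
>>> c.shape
(31, 31, 7)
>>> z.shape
(7, 37, 7, 2)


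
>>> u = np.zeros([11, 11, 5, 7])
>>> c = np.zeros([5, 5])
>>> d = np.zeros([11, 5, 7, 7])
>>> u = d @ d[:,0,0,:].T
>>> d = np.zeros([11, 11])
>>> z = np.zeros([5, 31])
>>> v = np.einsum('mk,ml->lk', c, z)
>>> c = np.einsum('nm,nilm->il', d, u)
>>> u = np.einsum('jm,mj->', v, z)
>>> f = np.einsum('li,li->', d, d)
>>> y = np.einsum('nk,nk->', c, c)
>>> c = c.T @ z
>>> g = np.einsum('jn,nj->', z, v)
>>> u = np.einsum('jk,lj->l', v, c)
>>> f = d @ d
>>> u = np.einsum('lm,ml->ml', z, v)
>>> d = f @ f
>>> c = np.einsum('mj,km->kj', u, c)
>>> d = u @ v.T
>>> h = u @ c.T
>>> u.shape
(31, 5)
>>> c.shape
(7, 5)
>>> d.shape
(31, 31)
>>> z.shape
(5, 31)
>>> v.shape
(31, 5)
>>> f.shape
(11, 11)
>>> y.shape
()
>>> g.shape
()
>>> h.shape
(31, 7)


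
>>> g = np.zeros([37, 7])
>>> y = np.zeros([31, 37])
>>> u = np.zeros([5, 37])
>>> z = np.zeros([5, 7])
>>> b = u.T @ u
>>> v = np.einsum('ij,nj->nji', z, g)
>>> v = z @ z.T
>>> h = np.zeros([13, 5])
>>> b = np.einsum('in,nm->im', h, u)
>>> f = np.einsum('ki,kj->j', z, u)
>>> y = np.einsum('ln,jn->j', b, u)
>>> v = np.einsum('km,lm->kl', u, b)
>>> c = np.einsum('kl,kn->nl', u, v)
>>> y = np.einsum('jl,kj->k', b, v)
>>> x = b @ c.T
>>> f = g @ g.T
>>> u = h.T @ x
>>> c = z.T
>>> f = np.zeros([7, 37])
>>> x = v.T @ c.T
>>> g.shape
(37, 7)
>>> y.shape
(5,)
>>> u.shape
(5, 13)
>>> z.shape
(5, 7)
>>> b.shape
(13, 37)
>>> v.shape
(5, 13)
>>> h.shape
(13, 5)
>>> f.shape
(7, 37)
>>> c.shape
(7, 5)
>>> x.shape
(13, 7)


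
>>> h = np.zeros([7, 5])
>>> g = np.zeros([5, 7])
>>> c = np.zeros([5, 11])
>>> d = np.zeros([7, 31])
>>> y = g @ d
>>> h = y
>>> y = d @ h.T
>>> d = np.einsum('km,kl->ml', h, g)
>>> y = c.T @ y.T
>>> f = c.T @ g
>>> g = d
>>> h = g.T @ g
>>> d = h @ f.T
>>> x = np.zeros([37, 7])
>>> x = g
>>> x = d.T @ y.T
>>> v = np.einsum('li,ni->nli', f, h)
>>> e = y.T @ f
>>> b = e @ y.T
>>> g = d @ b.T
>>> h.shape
(7, 7)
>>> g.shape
(7, 7)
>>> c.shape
(5, 11)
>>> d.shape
(7, 11)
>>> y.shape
(11, 7)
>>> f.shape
(11, 7)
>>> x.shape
(11, 11)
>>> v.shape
(7, 11, 7)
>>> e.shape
(7, 7)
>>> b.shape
(7, 11)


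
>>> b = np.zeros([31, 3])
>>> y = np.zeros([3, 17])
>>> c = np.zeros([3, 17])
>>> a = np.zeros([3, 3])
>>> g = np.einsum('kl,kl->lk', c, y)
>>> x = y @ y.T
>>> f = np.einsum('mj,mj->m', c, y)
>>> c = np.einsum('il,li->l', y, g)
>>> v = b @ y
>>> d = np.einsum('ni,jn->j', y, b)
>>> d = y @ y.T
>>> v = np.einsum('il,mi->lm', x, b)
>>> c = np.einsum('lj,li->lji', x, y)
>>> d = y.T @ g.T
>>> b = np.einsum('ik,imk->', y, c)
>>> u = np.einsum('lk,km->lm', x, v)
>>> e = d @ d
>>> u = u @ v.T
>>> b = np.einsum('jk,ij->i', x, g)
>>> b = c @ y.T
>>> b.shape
(3, 3, 3)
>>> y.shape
(3, 17)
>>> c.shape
(3, 3, 17)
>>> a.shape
(3, 3)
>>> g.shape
(17, 3)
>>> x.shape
(3, 3)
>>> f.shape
(3,)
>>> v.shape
(3, 31)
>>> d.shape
(17, 17)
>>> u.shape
(3, 3)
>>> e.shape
(17, 17)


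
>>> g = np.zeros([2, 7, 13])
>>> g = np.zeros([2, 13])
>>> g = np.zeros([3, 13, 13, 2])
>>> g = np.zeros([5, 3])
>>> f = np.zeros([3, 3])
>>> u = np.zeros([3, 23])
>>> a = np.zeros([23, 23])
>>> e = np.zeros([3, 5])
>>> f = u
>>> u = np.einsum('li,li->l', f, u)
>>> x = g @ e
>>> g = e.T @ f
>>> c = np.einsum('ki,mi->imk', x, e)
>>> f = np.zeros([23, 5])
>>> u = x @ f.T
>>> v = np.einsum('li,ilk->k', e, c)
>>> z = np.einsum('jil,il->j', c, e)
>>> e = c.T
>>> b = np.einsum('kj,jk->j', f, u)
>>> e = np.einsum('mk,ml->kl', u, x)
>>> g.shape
(5, 23)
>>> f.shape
(23, 5)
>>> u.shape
(5, 23)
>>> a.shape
(23, 23)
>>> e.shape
(23, 5)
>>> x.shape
(5, 5)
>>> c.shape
(5, 3, 5)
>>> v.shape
(5,)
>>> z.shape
(5,)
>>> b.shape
(5,)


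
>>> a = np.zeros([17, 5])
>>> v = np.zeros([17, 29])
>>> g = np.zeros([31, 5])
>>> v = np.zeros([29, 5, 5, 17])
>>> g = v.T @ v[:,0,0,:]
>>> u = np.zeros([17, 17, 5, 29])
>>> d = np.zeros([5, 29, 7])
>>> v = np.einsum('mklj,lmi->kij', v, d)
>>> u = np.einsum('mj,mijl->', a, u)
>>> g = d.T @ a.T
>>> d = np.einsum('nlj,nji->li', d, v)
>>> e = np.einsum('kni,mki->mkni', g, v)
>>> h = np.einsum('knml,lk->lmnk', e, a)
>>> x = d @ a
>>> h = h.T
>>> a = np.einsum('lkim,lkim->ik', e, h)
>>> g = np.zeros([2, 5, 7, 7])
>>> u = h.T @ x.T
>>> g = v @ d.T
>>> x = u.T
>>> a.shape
(29, 7)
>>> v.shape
(5, 7, 17)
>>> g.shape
(5, 7, 29)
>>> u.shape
(17, 29, 7, 29)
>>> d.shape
(29, 17)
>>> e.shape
(5, 7, 29, 17)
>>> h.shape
(5, 7, 29, 17)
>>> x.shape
(29, 7, 29, 17)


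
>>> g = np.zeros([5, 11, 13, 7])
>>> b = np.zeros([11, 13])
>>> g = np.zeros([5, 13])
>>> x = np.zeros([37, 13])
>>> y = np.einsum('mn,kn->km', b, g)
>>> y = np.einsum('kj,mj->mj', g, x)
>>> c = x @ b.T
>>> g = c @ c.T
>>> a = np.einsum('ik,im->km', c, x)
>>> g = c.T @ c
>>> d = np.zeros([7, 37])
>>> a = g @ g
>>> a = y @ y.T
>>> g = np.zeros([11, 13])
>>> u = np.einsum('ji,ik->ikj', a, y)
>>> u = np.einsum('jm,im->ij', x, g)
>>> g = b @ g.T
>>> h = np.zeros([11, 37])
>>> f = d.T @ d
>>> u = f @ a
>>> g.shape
(11, 11)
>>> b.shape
(11, 13)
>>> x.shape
(37, 13)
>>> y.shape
(37, 13)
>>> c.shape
(37, 11)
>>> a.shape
(37, 37)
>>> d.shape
(7, 37)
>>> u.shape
(37, 37)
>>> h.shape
(11, 37)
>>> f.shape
(37, 37)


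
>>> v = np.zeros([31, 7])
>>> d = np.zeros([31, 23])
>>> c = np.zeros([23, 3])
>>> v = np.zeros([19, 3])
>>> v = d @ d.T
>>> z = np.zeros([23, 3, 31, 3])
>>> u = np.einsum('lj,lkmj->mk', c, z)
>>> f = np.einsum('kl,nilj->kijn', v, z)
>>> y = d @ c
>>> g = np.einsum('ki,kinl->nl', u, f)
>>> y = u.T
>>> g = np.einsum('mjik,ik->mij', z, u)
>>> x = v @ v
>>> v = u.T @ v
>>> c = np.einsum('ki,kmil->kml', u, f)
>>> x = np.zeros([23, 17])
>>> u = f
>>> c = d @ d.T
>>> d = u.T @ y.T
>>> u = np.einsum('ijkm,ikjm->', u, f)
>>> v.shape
(3, 31)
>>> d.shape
(23, 3, 3, 3)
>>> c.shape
(31, 31)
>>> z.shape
(23, 3, 31, 3)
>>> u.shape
()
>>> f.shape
(31, 3, 3, 23)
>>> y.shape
(3, 31)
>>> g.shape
(23, 31, 3)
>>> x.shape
(23, 17)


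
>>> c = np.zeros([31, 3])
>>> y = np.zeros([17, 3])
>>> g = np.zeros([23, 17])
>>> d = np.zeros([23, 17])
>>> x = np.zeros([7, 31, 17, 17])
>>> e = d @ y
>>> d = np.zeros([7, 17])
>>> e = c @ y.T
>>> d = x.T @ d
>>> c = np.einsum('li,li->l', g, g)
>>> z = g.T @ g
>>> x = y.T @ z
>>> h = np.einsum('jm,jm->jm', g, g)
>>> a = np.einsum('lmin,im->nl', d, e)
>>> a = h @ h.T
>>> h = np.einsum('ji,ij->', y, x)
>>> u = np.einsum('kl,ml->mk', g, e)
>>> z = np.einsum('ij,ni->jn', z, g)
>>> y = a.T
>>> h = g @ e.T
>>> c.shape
(23,)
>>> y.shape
(23, 23)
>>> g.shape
(23, 17)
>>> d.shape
(17, 17, 31, 17)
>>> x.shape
(3, 17)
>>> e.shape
(31, 17)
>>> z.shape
(17, 23)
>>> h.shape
(23, 31)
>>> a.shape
(23, 23)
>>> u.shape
(31, 23)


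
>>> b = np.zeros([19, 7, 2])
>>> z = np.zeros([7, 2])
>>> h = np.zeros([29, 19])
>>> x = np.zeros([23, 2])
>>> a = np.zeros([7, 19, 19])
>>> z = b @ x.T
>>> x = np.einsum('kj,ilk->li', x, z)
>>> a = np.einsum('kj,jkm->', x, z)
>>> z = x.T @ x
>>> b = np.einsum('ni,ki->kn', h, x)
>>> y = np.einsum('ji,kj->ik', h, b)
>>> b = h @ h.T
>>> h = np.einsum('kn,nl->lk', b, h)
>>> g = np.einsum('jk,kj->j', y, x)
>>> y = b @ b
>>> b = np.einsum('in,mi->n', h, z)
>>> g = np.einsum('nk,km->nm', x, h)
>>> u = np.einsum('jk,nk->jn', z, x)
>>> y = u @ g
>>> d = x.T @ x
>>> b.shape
(29,)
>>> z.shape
(19, 19)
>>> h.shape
(19, 29)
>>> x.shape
(7, 19)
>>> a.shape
()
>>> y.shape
(19, 29)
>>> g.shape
(7, 29)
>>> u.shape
(19, 7)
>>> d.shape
(19, 19)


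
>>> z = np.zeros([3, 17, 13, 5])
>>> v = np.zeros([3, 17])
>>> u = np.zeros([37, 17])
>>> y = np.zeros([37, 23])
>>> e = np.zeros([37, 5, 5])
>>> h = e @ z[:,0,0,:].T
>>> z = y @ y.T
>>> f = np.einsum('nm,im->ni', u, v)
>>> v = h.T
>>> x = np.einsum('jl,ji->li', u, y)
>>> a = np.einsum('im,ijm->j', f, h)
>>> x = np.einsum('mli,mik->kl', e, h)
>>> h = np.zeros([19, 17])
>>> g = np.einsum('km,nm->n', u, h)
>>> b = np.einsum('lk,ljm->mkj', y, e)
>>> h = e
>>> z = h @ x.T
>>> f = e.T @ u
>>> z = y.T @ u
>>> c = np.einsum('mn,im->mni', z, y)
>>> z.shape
(23, 17)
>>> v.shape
(3, 5, 37)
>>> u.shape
(37, 17)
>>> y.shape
(37, 23)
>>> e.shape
(37, 5, 5)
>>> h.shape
(37, 5, 5)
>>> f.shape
(5, 5, 17)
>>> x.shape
(3, 5)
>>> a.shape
(5,)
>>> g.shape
(19,)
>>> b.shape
(5, 23, 5)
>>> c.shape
(23, 17, 37)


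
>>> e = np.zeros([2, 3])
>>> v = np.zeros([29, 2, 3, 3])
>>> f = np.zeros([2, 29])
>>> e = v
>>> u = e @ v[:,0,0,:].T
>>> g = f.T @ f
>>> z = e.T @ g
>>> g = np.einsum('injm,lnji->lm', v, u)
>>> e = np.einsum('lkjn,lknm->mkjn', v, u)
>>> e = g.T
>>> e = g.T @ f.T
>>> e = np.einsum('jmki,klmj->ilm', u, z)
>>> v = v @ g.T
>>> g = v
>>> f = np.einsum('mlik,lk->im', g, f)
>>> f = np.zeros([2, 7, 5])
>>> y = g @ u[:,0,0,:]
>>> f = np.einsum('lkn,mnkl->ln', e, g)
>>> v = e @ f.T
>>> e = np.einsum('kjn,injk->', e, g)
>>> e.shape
()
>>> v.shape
(29, 3, 29)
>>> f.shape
(29, 2)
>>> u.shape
(29, 2, 3, 29)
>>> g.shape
(29, 2, 3, 29)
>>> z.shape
(3, 3, 2, 29)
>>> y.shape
(29, 2, 3, 29)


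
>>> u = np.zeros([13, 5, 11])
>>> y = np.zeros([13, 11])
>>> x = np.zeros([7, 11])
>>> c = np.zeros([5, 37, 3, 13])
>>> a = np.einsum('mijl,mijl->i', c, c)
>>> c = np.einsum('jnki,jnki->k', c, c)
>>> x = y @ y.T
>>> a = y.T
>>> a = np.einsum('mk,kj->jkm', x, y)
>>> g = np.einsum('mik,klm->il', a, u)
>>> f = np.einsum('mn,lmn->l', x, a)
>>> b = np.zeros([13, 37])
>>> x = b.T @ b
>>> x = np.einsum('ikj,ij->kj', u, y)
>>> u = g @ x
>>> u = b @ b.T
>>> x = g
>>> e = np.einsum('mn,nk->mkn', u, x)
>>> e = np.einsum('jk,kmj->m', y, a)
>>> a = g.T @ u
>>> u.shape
(13, 13)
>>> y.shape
(13, 11)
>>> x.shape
(13, 5)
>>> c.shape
(3,)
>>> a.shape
(5, 13)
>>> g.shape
(13, 5)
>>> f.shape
(11,)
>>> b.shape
(13, 37)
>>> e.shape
(13,)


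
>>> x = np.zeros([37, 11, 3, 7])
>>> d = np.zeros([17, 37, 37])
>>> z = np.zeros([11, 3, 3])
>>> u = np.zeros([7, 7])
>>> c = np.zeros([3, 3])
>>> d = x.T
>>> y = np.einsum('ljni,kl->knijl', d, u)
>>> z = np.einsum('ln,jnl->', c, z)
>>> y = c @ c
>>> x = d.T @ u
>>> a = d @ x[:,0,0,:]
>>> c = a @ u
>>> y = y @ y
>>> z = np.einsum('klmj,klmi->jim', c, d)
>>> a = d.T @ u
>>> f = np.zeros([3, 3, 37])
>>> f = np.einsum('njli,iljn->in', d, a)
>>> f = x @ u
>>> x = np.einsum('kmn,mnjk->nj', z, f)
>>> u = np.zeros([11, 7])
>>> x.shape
(11, 3)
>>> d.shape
(7, 3, 11, 37)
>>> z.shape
(7, 37, 11)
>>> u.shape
(11, 7)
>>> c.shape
(7, 3, 11, 7)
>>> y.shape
(3, 3)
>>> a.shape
(37, 11, 3, 7)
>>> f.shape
(37, 11, 3, 7)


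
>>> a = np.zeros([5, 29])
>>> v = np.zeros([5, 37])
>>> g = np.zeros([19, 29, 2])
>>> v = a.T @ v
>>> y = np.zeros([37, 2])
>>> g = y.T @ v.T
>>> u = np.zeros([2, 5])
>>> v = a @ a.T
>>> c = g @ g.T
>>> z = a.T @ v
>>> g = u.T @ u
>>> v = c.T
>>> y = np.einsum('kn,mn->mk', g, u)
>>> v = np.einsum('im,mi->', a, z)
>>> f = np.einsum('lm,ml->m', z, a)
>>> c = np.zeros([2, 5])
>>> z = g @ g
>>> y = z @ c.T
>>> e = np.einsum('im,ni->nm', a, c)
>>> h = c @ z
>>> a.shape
(5, 29)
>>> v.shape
()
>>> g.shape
(5, 5)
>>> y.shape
(5, 2)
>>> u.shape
(2, 5)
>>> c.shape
(2, 5)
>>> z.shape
(5, 5)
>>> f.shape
(5,)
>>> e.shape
(2, 29)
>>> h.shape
(2, 5)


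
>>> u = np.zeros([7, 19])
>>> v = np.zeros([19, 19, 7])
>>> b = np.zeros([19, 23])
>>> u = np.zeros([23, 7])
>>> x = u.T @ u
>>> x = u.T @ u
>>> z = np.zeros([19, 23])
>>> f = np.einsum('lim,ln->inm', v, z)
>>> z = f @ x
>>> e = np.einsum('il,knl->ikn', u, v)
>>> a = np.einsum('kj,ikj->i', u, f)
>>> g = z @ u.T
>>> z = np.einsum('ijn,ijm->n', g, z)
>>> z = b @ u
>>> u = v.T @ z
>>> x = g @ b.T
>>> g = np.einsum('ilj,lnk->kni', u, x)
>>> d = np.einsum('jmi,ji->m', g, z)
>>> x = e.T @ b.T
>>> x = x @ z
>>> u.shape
(7, 19, 7)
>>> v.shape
(19, 19, 7)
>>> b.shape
(19, 23)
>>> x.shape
(19, 19, 7)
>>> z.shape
(19, 7)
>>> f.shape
(19, 23, 7)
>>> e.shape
(23, 19, 19)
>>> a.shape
(19,)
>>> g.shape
(19, 23, 7)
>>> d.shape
(23,)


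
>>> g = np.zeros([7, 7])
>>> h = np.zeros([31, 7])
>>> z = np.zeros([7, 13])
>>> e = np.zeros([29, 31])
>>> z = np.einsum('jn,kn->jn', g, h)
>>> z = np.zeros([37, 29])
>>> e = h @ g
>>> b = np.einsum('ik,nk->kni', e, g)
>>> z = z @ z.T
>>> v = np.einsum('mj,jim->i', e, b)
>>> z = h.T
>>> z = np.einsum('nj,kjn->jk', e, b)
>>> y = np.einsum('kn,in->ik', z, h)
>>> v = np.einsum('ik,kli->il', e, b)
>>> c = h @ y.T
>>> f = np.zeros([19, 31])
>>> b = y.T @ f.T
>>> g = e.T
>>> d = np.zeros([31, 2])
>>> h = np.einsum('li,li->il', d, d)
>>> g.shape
(7, 31)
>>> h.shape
(2, 31)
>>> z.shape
(7, 7)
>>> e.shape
(31, 7)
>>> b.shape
(7, 19)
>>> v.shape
(31, 7)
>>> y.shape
(31, 7)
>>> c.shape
(31, 31)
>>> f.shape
(19, 31)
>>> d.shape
(31, 2)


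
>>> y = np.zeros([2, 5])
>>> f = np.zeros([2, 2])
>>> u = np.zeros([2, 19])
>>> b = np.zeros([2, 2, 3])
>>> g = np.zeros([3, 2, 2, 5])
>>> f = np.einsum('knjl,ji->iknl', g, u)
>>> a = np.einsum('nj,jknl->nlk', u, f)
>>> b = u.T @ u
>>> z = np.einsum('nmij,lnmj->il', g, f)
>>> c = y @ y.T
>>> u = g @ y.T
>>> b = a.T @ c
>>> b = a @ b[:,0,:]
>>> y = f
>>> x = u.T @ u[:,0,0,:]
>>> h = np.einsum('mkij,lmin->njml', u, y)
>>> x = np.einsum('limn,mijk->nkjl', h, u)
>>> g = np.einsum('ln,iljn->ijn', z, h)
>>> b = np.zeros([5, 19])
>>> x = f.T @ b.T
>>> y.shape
(19, 3, 2, 5)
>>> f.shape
(19, 3, 2, 5)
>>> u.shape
(3, 2, 2, 2)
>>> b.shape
(5, 19)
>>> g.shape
(5, 3, 19)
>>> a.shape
(2, 5, 3)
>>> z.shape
(2, 19)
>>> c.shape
(2, 2)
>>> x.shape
(5, 2, 3, 5)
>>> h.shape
(5, 2, 3, 19)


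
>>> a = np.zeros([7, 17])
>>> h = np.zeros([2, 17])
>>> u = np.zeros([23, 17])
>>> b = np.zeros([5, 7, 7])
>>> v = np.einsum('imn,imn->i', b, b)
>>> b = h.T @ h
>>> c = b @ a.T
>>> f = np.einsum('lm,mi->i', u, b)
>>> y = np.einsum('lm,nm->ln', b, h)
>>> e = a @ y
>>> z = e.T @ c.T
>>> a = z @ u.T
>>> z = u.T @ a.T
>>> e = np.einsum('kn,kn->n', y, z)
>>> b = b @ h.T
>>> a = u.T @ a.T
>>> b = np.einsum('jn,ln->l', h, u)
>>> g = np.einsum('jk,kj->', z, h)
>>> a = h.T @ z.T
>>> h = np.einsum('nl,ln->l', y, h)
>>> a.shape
(17, 17)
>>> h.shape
(2,)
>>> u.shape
(23, 17)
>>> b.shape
(23,)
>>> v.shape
(5,)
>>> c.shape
(17, 7)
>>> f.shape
(17,)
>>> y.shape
(17, 2)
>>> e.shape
(2,)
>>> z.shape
(17, 2)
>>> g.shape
()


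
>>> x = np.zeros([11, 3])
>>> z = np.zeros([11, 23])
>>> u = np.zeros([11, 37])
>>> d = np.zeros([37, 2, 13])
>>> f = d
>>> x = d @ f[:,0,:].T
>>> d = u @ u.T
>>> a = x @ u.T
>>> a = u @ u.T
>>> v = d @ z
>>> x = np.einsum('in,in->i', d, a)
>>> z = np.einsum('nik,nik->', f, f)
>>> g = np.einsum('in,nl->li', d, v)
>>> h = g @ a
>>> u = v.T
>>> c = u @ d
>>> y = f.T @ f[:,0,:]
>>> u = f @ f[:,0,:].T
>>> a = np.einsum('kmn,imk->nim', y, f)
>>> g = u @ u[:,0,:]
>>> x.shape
(11,)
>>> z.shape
()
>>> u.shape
(37, 2, 37)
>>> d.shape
(11, 11)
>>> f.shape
(37, 2, 13)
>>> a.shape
(13, 37, 2)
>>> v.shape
(11, 23)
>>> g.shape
(37, 2, 37)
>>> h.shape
(23, 11)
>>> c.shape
(23, 11)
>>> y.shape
(13, 2, 13)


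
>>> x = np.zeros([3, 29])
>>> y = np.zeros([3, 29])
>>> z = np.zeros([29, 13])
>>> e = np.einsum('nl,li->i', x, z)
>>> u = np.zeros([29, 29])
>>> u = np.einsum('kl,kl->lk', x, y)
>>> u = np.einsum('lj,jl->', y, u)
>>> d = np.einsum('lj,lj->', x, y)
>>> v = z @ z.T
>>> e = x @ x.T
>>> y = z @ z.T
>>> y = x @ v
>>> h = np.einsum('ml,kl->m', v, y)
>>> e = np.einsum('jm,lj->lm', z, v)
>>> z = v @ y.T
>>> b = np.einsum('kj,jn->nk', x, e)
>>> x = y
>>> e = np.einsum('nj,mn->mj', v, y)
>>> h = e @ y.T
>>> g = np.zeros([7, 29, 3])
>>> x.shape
(3, 29)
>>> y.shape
(3, 29)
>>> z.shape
(29, 3)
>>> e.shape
(3, 29)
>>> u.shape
()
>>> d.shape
()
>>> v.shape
(29, 29)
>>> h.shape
(3, 3)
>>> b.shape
(13, 3)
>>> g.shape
(7, 29, 3)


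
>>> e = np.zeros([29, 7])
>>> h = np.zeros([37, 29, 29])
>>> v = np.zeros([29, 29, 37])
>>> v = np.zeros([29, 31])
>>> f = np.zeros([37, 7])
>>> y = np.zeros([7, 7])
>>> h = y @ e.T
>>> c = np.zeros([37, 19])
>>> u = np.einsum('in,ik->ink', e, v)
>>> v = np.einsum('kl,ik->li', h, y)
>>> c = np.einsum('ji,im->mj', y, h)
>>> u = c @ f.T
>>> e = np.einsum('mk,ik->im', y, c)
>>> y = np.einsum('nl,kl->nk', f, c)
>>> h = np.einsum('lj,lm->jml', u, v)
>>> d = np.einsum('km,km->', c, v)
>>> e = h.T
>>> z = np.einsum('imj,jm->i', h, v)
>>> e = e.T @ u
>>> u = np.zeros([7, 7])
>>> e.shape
(37, 7, 37)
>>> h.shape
(37, 7, 29)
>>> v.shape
(29, 7)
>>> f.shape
(37, 7)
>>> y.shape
(37, 29)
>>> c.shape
(29, 7)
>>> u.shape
(7, 7)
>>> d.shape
()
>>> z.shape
(37,)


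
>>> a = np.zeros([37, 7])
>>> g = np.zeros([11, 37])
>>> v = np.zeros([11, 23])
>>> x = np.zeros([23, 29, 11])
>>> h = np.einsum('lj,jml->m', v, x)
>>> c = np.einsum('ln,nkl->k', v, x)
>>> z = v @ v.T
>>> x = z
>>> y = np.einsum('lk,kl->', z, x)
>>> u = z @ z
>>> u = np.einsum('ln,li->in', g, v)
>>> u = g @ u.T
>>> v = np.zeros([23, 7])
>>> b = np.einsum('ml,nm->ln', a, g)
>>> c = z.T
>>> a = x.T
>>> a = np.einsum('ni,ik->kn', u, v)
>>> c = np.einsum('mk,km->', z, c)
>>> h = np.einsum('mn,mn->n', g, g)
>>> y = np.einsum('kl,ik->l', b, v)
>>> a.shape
(7, 11)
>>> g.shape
(11, 37)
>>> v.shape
(23, 7)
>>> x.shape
(11, 11)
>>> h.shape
(37,)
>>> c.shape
()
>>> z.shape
(11, 11)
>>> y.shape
(11,)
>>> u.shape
(11, 23)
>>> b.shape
(7, 11)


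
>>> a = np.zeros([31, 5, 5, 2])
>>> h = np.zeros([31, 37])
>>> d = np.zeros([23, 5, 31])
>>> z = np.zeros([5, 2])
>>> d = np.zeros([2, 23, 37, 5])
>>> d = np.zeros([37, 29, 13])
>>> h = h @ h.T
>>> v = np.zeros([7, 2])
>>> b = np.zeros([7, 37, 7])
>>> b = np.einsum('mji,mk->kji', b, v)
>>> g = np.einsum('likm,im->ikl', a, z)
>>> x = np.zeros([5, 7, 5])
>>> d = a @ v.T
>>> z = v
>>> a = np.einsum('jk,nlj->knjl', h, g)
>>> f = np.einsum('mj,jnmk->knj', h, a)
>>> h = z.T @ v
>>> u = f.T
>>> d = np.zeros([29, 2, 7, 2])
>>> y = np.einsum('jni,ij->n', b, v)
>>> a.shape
(31, 5, 31, 5)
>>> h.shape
(2, 2)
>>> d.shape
(29, 2, 7, 2)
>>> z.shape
(7, 2)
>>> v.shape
(7, 2)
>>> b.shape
(2, 37, 7)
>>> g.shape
(5, 5, 31)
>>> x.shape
(5, 7, 5)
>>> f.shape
(5, 5, 31)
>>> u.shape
(31, 5, 5)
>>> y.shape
(37,)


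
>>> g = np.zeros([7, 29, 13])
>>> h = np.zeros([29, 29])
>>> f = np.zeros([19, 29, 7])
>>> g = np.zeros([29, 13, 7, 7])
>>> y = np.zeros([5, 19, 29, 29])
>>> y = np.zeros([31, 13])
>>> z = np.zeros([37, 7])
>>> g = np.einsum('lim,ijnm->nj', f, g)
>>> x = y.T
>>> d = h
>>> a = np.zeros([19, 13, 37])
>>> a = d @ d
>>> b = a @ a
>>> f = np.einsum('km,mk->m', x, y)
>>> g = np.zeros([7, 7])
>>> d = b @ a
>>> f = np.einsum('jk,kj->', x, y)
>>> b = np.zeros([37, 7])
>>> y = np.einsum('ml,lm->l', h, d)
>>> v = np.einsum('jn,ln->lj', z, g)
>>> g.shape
(7, 7)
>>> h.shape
(29, 29)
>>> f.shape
()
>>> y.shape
(29,)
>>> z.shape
(37, 7)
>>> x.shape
(13, 31)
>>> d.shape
(29, 29)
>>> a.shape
(29, 29)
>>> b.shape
(37, 7)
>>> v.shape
(7, 37)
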